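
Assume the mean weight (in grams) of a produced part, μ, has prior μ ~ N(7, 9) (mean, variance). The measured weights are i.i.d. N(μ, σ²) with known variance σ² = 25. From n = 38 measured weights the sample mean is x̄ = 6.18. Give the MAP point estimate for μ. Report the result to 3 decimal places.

n = 38, x̄ = 6.18.
For a Normal prior and Normal likelihood with known variance, the posterior is Normal; its mode equals its mean, the precision-weighted average.
Prior precision 1/σ₀² = 1/9; data precision n/σ² = 38/25 = 1.52.
μ̂ = ((1/9)·7 + 1.52·6.18) / (1/9 + 1.52) = (57214/5625)/(367/225) = 57214/9175 ≈ 6.236.

μ̂_MAP = 6.236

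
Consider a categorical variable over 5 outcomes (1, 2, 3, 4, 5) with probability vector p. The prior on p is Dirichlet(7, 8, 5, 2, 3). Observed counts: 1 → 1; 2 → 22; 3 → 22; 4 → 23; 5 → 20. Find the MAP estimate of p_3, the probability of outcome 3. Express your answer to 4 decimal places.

MAP estimate: 0.2407

The posterior is Dirichlet(αᵢ + nᵢ) = Dirichlet(8, 30, 27, 25, 23).
For a Dirichlet(a₁,…,a_K) with all aᵢ > 1, the mode has j-th component (aⱼ − 1)/(Σaᵢ − K).
Here Σaᵢ = 113 and K = 5, so p_3 = (27 − 1)/(113 − 5) = 26/108 ≈ 0.2407.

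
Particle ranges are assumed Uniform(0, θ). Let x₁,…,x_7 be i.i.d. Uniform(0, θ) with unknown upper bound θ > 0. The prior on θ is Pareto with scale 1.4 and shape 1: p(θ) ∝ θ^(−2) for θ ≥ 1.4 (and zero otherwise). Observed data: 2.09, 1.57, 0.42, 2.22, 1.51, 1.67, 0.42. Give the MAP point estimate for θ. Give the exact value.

θ̂_MAP = 2.22

The Uniform(0, θ) likelihood is θ^(−n) for θ ≥ max(xᵢ), zero otherwise. Here max(xᵢ) = 2.22.
Posterior ∝ θ^(−2) · θ^(−7) = θ^(−9) on θ ≥ max(1.4, 2.22) = 2.22.
This density is strictly decreasing in θ, so the posterior mode lies at the lower boundary of the support.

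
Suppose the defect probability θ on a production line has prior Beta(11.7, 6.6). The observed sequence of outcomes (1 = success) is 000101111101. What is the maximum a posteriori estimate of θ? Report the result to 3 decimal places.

θ̂_MAP = 0.625

Prior: Beta(11.7, 6.6).
Data: 7 successes in 12 trials (from the sequence). The binomial likelihood contributes θ^7(1−θ)^5, so the posterior is Beta(11.7+7, 6.6+5) = Beta(18.7, 11.6).
For Beta(a, b) with a, b > 1 the mode is (a−1)/(a+b−2) = 17.7/28.3 ≈ 0.625.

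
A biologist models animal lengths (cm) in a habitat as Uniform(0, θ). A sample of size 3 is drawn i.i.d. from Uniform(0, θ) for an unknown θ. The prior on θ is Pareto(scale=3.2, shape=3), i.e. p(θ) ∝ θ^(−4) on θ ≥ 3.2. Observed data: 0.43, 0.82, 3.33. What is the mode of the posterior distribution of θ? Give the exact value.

θ̂_MAP = 3.33

The Uniform(0, θ) likelihood is θ^(−n) for θ ≥ max(xᵢ), zero otherwise. Here max(xᵢ) = 3.33.
Posterior ∝ θ^(−4) · θ^(−3) = θ^(−7) on θ ≥ max(3.2, 3.33) = 3.33.
This density is strictly decreasing in θ, so the posterior mode lies at the lower boundary of the support.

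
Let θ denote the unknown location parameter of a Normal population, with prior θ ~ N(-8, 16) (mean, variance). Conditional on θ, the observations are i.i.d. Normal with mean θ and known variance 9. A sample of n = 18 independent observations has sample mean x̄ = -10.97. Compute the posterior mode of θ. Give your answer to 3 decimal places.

θ̂_MAP = -10.880

n = 18, x̄ = -10.97.
For a Normal prior and Normal likelihood with known variance, the posterior is Normal; its mode equals its mean, the precision-weighted average.
Prior precision 1/σ₀² = 1/16 = 0.0625; data precision n/σ² = 18/9 = 2.
θ̂ = (0.0625·(-8) + 2·(-10.97)) / (0.0625 + 2) = (-22.44)/2.0625 = -10.880.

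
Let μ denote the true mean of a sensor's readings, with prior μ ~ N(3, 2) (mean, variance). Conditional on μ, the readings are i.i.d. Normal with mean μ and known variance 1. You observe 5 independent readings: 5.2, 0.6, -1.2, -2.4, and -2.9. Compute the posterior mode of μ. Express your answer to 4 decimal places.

n = 5; x̄ = (5.2 + 0.6 + (-1.2) + (-2.4) + (-2.9))/5 = -0.7/5 = -0.14.
For a Normal prior and Normal likelihood with known variance, the posterior is Normal; its mode equals its mean, the precision-weighted average.
Prior precision 1/σ₀² = 1/2 = 0.5; data precision n/σ² = 5/1 = 5.
μ̂ = (0.5·3 + 5·(-0.14)) / (0.5 + 5) = 0.8/5.5 = 8/55 ≈ 0.1455.

μ̂_MAP = 0.1455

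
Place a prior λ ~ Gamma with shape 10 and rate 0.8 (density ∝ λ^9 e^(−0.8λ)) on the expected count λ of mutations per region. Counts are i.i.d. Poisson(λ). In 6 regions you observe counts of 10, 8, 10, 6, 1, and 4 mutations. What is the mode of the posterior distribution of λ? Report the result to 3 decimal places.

λ̂_MAP = 7.059

Σxᵢ = 10+8+10+6+1+4 = 39, with n = 6.
Posterior ∝ λ^9e^(−0.8λ) · λ^39e^(−6λ) = λ^48e^(−6.8λ), i.e. Gamma(shape=49, rate=6.8).
The mode of a Gamma(a, b) with a ≥ 1 (shape–rate) is (a−1)/b = 48/6.8 ≈ 7.059.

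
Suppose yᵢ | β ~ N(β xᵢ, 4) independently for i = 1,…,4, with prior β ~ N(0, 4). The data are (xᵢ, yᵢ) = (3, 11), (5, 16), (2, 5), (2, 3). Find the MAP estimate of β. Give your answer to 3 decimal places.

β̂_MAP = 3.000

log p(β | y) = −Σ(yᵢ − βxᵢ)²/(2·4) − β²/(2·4) + const.
Setting the derivative to zero: Σxᵢ(yᵢ − βxᵢ)/4 − β/4 = 0, so β = Σxᵢyᵢ / (Σxᵢ² + σ²/τ²).
Σxᵢyᵢ = 3·11 + 5·16 + 2·5 + 2·3 = 129; Σxᵢ² = 42; σ²/τ² = 1.
β̂_MAP = 129 / (42 + 1) = 129/43 ≈ 3.000.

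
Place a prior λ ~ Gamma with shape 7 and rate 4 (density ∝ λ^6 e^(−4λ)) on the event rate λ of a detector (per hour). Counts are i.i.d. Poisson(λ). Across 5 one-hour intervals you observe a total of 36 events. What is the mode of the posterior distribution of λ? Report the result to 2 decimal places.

Σxᵢ = 36, n = 5.
Posterior ∝ λ^6e^(−4λ) · λ^36e^(−5λ) = λ^42e^(−9λ), i.e. Gamma(shape=43, rate=9).
The mode of a Gamma(a, b) with a ≥ 1 (shape–rate) is (a−1)/b = 42/9 ≈ 4.67.

λ̂_MAP = 4.67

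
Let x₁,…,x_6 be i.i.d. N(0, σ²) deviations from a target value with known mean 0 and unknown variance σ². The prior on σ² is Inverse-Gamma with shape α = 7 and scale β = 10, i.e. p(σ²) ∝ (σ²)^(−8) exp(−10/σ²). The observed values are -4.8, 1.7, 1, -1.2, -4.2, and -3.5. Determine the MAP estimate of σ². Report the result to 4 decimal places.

σ̂²_MAP = 3.5573

Sum of squared deviations about the known mean: SS = (-4.8−0)² + (1.7−0)² + (1−0)² + (-1.2−0)² + (-4.2−0)² + (-3.5−0)² = 58.26.
The Normal likelihood contributes (σ²)^(−n/2) exp(−SS/(2σ²)), so the posterior is Inverse-Gamma(α + n/2, β + SS/2) = Inverse-Gamma(10, 39.13).
The mode of Inverse-Gamma(a, b) is b/(a+1) = 39.13/11 ≈ 3.5573.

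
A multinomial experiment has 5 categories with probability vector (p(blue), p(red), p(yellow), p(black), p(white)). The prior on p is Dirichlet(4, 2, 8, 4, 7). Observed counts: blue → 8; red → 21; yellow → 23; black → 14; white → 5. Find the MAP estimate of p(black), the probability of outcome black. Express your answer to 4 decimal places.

The posterior is Dirichlet(αᵢ + nᵢ) = Dirichlet(12, 23, 31, 18, 12).
For a Dirichlet(a₁,…,a_K) with all aᵢ > 1, the mode has j-th component (aⱼ − 1)/(Σaᵢ − K).
Here Σaᵢ = 96 and K = 5, so p(black) = (18 − 1)/(96 − 5) = 17/91 ≈ 0.1868.

MAP estimate of p(black) = 0.1868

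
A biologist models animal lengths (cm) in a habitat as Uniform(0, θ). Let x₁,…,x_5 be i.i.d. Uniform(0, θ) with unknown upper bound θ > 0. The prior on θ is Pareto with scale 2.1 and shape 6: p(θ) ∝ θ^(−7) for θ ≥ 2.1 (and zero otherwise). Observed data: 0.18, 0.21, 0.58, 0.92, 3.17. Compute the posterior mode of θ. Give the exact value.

θ̂_MAP = 3.17

The Uniform(0, θ) likelihood is θ^(−n) for θ ≥ max(xᵢ), zero otherwise. Here max(xᵢ) = 3.17.
Posterior ∝ θ^(−7) · θ^(−5) = θ^(−12) on θ ≥ max(2.1, 3.17) = 3.17.
This density is strictly decreasing in θ, so the posterior mode lies at the lower boundary of the support.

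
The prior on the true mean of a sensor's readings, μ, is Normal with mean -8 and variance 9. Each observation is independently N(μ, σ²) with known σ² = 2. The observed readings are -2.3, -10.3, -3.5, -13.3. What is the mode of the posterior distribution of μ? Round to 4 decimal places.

μ̂_MAP = -7.3842

n = 4; x̄ = ((-2.3) + (-10.3) + (-3.5) + (-13.3))/4 = -29.4/4 = -7.35.
For a Normal prior and Normal likelihood with known variance, the posterior is Normal; its mode equals its mean, the precision-weighted average.
Prior precision 1/σ₀² = 1/9; data precision n/σ² = 4/2 = 2.
μ̂ = ((1/9)·(-8) + 2·(-7.35)) / (1/9 + 2) = (-1403/90)/(19/9) = -1403/190 ≈ -7.3842.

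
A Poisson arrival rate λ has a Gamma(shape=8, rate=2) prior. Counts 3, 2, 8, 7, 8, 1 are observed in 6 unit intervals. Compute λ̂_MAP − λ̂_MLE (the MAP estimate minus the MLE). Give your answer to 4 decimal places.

MAP − MLE = -0.3333

Σxᵢ = 29. Posterior is Gamma(37, 8); MAP = (37−1)/8 = 36/8 ≈ 4.50000.
MLE = x̄ = 29/6 ≈ 4.83333.
Difference = 36/8 − 29/6 = -1/3 ≈ -0.3333.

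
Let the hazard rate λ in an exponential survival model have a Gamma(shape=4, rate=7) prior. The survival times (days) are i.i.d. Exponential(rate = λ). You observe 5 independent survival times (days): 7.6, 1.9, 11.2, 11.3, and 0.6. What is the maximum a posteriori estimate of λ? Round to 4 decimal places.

λ̂_MAP = 0.2020

The Exponential(rate=λ) likelihood is ∝ λ^n e^(−λΣtᵢ). Here n = 5 and Σtᵢ = 7.6 + 1.9 + 11.2 + 11.3 + 0.6 = 32.6.
Posterior ∝ λ^3e^(−7λ) · λ^5e^(−32.6λ) = λ^8e^(−39.6λ), i.e. Gamma(9, 39.6).
Mode = (a−1)/b = 8/39.6 ≈ 0.2020.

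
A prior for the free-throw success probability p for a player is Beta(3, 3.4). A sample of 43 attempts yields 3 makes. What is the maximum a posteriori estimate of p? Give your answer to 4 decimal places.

p̂_MAP = 0.1055

Prior: Beta(3, 3.4).
Data: 3 successes in 43 trials. The binomial likelihood contributes p^3(1−p)^40, so the posterior is Beta(3+3, 3.4+40) = Beta(6, 43.4).
For Beta(a, b) with a, b > 1 the mode is (a−1)/(a+b−2) = 5/47.4 ≈ 0.1055.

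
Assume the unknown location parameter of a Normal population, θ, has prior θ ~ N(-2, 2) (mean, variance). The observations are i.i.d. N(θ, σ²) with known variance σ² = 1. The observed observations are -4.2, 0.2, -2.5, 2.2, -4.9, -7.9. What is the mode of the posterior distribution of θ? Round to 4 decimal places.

θ̂_MAP = -2.7846

n = 6; x̄ = ((-4.2) + 0.2 + (-2.5) + 2.2 + (-4.9) + (-7.9))/6 = -17.1/6 = -2.85.
For a Normal prior and Normal likelihood with known variance, the posterior is Normal; its mode equals its mean, the precision-weighted average.
Prior precision 1/σ₀² = 1/2 = 0.5; data precision n/σ² = 6/1 = 6.
θ̂ = (0.5·(-2) + 6·(-2.85)) / (0.5 + 6) = (-18.1)/6.5 = -181/65 ≈ -2.7846.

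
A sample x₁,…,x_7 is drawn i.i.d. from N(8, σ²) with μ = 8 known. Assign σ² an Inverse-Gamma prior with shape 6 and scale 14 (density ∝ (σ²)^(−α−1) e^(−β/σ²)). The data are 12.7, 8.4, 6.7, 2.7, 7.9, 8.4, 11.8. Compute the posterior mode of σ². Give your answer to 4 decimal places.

σ̂²_MAP = 4.5067

Sum of squared deviations about the known mean: SS = (12.7−8)² + (8.4−8)² + (6.7−8)² + (2.7−8)² + (7.9−8)² + (8.4−8)² + (11.8−8)² = 66.64.
The Normal likelihood contributes (σ²)^(−n/2) exp(−SS/(2σ²)), so the posterior is Inverse-Gamma(α + n/2, β + SS/2) = Inverse-Gamma(9.5, 47.32).
The mode of Inverse-Gamma(a, b) is b/(a+1) = 47.32/10.5 ≈ 4.5067.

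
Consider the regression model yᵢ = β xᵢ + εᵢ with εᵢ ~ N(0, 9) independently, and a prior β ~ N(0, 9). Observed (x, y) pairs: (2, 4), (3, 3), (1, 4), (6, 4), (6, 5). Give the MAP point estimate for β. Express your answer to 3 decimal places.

log p(β | y) = −Σ(yᵢ − βxᵢ)²/(2·9) − β²/(2·9) + const.
Setting the derivative to zero: Σxᵢ(yᵢ − βxᵢ)/9 − β/9 = 0, so β = Σxᵢyᵢ / (Σxᵢ² + σ²/τ²).
Σxᵢyᵢ = 2·4 + 3·3 + 1·4 + 6·4 + 6·5 = 75; Σxᵢ² = 86; σ²/τ² = 1.
β̂_MAP = 75 / (86 + 1) = 75/87 ≈ 0.862.

β̂_MAP = 0.862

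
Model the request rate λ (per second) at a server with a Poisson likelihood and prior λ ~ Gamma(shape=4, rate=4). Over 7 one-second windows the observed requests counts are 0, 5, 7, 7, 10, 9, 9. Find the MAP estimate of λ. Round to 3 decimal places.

Σxᵢ = 0+5+7+7+10+9+9 = 47, with n = 7.
Posterior ∝ λ^3e^(−4λ) · λ^47e^(−7λ) = λ^50e^(−11λ), i.e. Gamma(shape=51, rate=11).
The mode of a Gamma(a, b) with a ≥ 1 (shape–rate) is (a−1)/b = 50/11 ≈ 4.545.

λ̂_MAP = 4.545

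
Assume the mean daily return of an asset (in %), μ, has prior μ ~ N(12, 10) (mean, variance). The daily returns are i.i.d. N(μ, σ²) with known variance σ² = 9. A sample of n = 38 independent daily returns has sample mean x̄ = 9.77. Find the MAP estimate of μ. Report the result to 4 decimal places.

n = 38, x̄ = 9.77.
For a Normal prior and Normal likelihood with known variance, the posterior is Normal; its mode equals its mean, the precision-weighted average.
Prior precision 1/σ₀² = 1/10 = 0.1; data precision n/σ² = 38/9.
μ̂ = (0.1·12 + (38/9)·9.77) / (0.1 + 38/9) = (19103/450)/(389/90) = 19103/1945 ≈ 9.8216.

μ̂_MAP = 9.8216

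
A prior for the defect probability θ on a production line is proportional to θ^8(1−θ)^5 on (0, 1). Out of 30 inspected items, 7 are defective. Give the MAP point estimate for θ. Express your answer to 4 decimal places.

The prior density ∝ θ^8(1−θ)^5 is the kernel of Beta(9, 6).
Data: 7 successes in 30 trials. The binomial likelihood contributes θ^7(1−θ)^23, so the posterior is Beta(9+7, 6+23) = Beta(16, 29).
For Beta(a, b) with a, b > 1 the mode is (a−1)/(a+b−2) = 15/43 ≈ 0.3488.

θ̂_MAP = 0.3488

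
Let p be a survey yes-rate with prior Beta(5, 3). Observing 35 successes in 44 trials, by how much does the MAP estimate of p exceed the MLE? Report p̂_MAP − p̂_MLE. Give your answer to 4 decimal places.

Posterior is Beta(40, 12); MAP = (40−1)/(52−2) = 39/50 ≈ 0.78000.
MLE ignores the prior: p̂_MLE = k/n = 35/44 ≈ 0.79545.
Difference = 39/50 − 35/44 = -17/1100 ≈ -0.0155.

MAP − MLE = -0.0155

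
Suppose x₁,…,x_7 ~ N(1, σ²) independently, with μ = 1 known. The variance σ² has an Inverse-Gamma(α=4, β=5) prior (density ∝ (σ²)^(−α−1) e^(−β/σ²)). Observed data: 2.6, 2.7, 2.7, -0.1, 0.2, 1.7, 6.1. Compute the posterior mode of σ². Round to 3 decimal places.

σ̂²_MAP = 2.746

Sum of squared deviations about the known mean: SS = (2.6−1)² + (2.7−1)² + (2.7−1)² + (-0.1−1)² + (0.2−1)² + (1.7−1)² + (6.1−1)² = 36.69.
The Normal likelihood contributes (σ²)^(−n/2) exp(−SS/(2σ²)), so the posterior is Inverse-Gamma(α + n/2, β + SS/2) = Inverse-Gamma(7.5, 23.345).
The mode of Inverse-Gamma(a, b) is b/(a+1) = 23.345/8.5 ≈ 2.746.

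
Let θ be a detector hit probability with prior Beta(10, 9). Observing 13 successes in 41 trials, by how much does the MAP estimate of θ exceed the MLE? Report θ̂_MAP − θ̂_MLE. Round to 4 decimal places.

Posterior is Beta(23, 37); MAP = (23−1)/(60−2) = 22/58 ≈ 0.37931.
MLE ignores the prior: θ̂_MLE = k/n = 13/41 ≈ 0.31707.
Difference = 22/58 − 13/41 = 74/1189 ≈ 0.0622.

MAP − MLE = 0.0622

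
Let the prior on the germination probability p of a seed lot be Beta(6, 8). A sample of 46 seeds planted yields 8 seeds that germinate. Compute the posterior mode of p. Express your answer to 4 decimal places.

p̂_MAP = 0.2241

Prior: Beta(6, 8).
Data: 8 successes in 46 trials. The binomial likelihood contributes p^8(1−p)^38, so the posterior is Beta(6+8, 8+38) = Beta(14, 46).
For Beta(a, b) with a, b > 1 the mode is (a−1)/(a+b−2) = 13/58 ≈ 0.2241.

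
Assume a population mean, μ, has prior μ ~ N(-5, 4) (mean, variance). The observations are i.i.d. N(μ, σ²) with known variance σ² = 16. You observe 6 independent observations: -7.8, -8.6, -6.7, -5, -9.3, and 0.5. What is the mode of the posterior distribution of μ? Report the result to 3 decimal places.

n = 6; x̄ = ((-7.8) + (-8.6) + (-6.7) + (-5) + (-9.3) + 0.5)/6 = -36.9/6 = -6.15.
For a Normal prior and Normal likelihood with known variance, the posterior is Normal; its mode equals its mean, the precision-weighted average.
Prior precision 1/σ₀² = 1/4 = 0.25; data precision n/σ² = 6/16 = 0.375.
μ̂ = (0.25·(-5) + 0.375·(-6.15)) / (0.25 + 0.375) = (-3.55625)/0.625 = -5.690.

μ̂_MAP = -5.690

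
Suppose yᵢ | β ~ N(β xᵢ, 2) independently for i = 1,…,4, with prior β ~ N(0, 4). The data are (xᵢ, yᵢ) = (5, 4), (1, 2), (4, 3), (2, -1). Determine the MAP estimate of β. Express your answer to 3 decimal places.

β̂_MAP = 0.688

log p(β | y) = −Σ(yᵢ − βxᵢ)²/(2·2) − β²/(2·4) + const.
Setting the derivative to zero: Σxᵢ(yᵢ − βxᵢ)/2 − β/4 = 0, so β = Σxᵢyᵢ / (Σxᵢ² + σ²/τ²).
Σxᵢyᵢ = 5·4 + 1·2 + 4·3 + 2·(-1) = 32; Σxᵢ² = 46; σ²/τ² = 0.5.
β̂_MAP = 32 / (46 + 0.5) = 32/46.5 ≈ 0.688.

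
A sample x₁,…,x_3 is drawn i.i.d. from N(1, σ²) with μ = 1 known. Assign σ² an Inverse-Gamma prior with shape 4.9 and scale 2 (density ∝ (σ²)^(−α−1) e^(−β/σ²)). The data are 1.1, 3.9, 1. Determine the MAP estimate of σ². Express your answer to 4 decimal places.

Sum of squared deviations about the known mean: SS = (1.1−1)² + (3.9−1)² + (1−1)² = 8.42.
The Normal likelihood contributes (σ²)^(−n/2) exp(−SS/(2σ²)), so the posterior is Inverse-Gamma(α + n/2, β + SS/2) = Inverse-Gamma(6.4, 6.21).
The mode of Inverse-Gamma(a, b) is b/(a+1) = 6.21/7.4 ≈ 0.8392.

σ̂²_MAP = 0.8392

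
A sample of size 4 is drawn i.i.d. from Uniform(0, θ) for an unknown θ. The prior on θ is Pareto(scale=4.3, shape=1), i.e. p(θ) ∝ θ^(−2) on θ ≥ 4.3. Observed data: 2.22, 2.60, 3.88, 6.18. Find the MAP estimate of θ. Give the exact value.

θ̂_MAP = 6.18

The Uniform(0, θ) likelihood is θ^(−n) for θ ≥ max(xᵢ), zero otherwise. Here max(xᵢ) = 6.18.
Posterior ∝ θ^(−2) · θ^(−4) = θ^(−6) on θ ≥ max(4.3, 6.18) = 6.18.
This density is strictly decreasing in θ, so the posterior mode lies at the lower boundary of the support.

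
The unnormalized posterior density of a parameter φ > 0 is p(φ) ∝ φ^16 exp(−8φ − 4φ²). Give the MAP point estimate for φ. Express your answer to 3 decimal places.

φ̂_MAP = 1.000

ℓ'(φ) = 16/φ − 8 − 8φ. Setting this to zero and multiplying by φ: 8φ² + 8φ − 16 = 0.
φ = (−8 + √(8² + 4·8·16)) / (2·8) = (−8 + √576) / 16 = (−8 + 24)/16 = 1.
ℓ''(φ) = −16/φ² − 8 < 0, confirming a maximum.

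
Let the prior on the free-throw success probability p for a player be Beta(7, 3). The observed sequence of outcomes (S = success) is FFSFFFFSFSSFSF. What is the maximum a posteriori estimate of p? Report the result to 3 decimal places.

p̂_MAP = 0.500

Prior: Beta(7, 3).
Data: 5 successes in 14 trials (from the sequence). The binomial likelihood contributes p^5(1−p)^9, so the posterior is Beta(7+5, 3+9) = Beta(12, 12).
For Beta(a, b) with a, b > 1 the mode is (a−1)/(a+b−2) = 11/22 ≈ 0.500.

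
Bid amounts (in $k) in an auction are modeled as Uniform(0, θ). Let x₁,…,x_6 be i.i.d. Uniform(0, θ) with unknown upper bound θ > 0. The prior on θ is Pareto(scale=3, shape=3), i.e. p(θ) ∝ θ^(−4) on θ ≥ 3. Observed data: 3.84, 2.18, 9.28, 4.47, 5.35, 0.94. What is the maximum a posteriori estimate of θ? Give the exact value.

θ̂_MAP = 9.28

The Uniform(0, θ) likelihood is θ^(−n) for θ ≥ max(xᵢ), zero otherwise. Here max(xᵢ) = 9.28.
Posterior ∝ θ^(−4) · θ^(−6) = θ^(−10) on θ ≥ max(3, 9.28) = 9.28.
This density is strictly decreasing in θ, so the posterior mode lies at the lower boundary of the support.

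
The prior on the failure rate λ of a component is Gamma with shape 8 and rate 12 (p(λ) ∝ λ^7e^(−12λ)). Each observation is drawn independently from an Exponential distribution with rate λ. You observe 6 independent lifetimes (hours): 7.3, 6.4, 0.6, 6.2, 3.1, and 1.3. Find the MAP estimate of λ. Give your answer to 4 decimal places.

The Exponential(rate=λ) likelihood is ∝ λ^n e^(−λΣtᵢ). Here n = 6 and Σtᵢ = 7.3 + 6.4 + 0.6 + 6.2 + 3.1 + 1.3 = 24.9.
Posterior ∝ λ^7e^(−12λ) · λ^6e^(−24.9λ) = λ^13e^(−36.9λ), i.e. Gamma(14, 36.9).
Mode = (a−1)/b = 13/36.9 ≈ 0.3523.

λ̂_MAP = 0.3523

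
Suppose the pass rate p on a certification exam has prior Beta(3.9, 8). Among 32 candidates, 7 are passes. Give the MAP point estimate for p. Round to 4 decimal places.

p̂_MAP = 0.2363

Prior: Beta(3.9, 8).
Data: 7 successes in 32 trials. The binomial likelihood contributes p^7(1−p)^25, so the posterior is Beta(3.9+7, 8+25) = Beta(10.9, 33).
For Beta(a, b) with a, b > 1 the mode is (a−1)/(a+b−2) = 9.9/41.9 ≈ 0.2363.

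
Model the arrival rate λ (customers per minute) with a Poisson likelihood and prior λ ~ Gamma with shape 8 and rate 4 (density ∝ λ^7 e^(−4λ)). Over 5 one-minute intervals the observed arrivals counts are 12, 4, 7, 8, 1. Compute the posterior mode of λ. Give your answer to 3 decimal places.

λ̂_MAP = 4.333

Σxᵢ = 12+4+7+8+1 = 32, with n = 5.
Posterior ∝ λ^7e^(−4λ) · λ^32e^(−5λ) = λ^39e^(−9λ), i.e. Gamma(shape=40, rate=9).
The mode of a Gamma(a, b) with a ≥ 1 (shape–rate) is (a−1)/b = 39/9 ≈ 4.333.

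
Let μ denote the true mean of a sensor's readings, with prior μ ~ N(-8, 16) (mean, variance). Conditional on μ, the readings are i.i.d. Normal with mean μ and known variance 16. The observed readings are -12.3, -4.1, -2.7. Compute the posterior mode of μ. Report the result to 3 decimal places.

n = 3; x̄ = ((-12.3) + (-4.1) + (-2.7))/3 = -19.1/3 = -191/30 ≈ -6.3667.
For a Normal prior and Normal likelihood with known variance, the posterior is Normal; its mode equals its mean, the precision-weighted average.
Prior precision 1/σ₀² = 1/16 = 0.0625; data precision n/σ² = 3/16 = 0.1875.
μ̂ = (0.0625·(-8) + 0.1875·(-191/30)) / (0.0625 + 0.1875) = (-1.69375)/0.25 = -6.775.

μ̂_MAP = -6.775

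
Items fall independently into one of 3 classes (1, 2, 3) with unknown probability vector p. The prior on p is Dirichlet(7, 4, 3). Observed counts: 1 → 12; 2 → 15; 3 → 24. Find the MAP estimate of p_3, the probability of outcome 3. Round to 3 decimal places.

MAP estimate: 0.419

The posterior is Dirichlet(αᵢ + nᵢ) = Dirichlet(19, 19, 27).
For a Dirichlet(a₁,…,a_K) with all aᵢ > 1, the mode has j-th component (aⱼ − 1)/(Σaᵢ − K).
Here Σaᵢ = 65 and K = 3, so p_3 = (27 − 1)/(65 − 3) = 26/62 ≈ 0.419.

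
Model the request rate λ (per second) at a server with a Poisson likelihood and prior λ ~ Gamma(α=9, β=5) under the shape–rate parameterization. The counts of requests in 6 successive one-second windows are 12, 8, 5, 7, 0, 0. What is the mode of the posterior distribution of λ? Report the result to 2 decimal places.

λ̂_MAP = 3.64

Σxᵢ = 12+8+5+7+0+0 = 32, with n = 6.
Posterior ∝ λ^8e^(−5λ) · λ^32e^(−6λ) = λ^40e^(−11λ), i.e. Gamma(shape=41, rate=11).
The mode of a Gamma(a, b) with a ≥ 1 (shape–rate) is (a−1)/b = 40/11 ≈ 3.64.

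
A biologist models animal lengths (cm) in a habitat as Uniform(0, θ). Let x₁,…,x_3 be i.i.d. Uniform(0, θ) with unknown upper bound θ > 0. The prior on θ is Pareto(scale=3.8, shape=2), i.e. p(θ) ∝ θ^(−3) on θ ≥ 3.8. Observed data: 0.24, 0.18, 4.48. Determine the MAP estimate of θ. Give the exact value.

θ̂_MAP = 4.48

The Uniform(0, θ) likelihood is θ^(−n) for θ ≥ max(xᵢ), zero otherwise. Here max(xᵢ) = 4.48.
Posterior ∝ θ^(−3) · θ^(−3) = θ^(−6) on θ ≥ max(3.8, 4.48) = 4.48.
This density is strictly decreasing in θ, so the posterior mode lies at the lower boundary of the support.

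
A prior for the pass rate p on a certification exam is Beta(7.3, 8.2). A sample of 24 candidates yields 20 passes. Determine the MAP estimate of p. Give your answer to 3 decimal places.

Prior: Beta(7.3, 8.2).
Data: 20 successes in 24 trials. The binomial likelihood contributes p^20(1−p)^4, so the posterior is Beta(7.3+20, 8.2+4) = Beta(27.3, 12.2).
For Beta(a, b) with a, b > 1 the mode is (a−1)/(a+b−2) = 26.3/37.5 ≈ 0.701.

p̂_MAP = 0.701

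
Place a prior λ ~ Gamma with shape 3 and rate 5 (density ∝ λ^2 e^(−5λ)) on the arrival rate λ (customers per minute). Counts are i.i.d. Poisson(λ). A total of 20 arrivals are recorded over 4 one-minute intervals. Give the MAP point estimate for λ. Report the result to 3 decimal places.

Σxᵢ = 20, n = 4.
Posterior ∝ λ^2e^(−5λ) · λ^20e^(−4λ) = λ^22e^(−9λ), i.e. Gamma(shape=23, rate=9).
The mode of a Gamma(a, b) with a ≥ 1 (shape–rate) is (a−1)/b = 22/9 ≈ 2.444.

λ̂_MAP = 2.444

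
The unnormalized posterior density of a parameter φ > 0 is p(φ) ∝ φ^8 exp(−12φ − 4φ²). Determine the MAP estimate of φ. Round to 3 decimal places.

ℓ'(φ) = 8/φ − 12 − 8φ. Setting this to zero and multiplying by φ: 8φ² + 12φ − 8 = 0.
φ = (−12 + √(12² + 4·8·8)) / (2·8) = (−12 + √400) / 16 = (−12 + 20)/16 = 1/2.
ℓ''(φ) = −8/φ² − 8 < 0, confirming a maximum.

φ̂_MAP = 0.500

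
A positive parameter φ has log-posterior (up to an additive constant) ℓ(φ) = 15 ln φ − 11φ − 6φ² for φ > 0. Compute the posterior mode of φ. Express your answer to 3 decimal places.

ℓ'(φ) = 15/φ − 11 − 12φ. Setting this to zero and multiplying by φ: 12φ² + 11φ − 15 = 0.
φ = (−11 + √(11² + 4·12·15)) / (2·12) = (−11 + √841) / 24 = (−11 + 29)/24 = 3/4.
ℓ''(φ) = −15/φ² − 12 < 0, confirming a maximum.

φ̂_MAP = 0.750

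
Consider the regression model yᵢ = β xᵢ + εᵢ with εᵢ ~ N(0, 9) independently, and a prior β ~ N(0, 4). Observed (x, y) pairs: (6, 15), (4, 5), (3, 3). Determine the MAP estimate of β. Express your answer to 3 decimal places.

log p(β | y) = −Σ(yᵢ − βxᵢ)²/(2·9) − β²/(2·4) + const.
Setting the derivative to zero: Σxᵢ(yᵢ − βxᵢ)/9 − β/4 = 0, so β = Σxᵢyᵢ / (Σxᵢ² + σ²/τ²).
Σxᵢyᵢ = 6·15 + 4·5 + 3·3 = 119; Σxᵢ² = 61; σ²/τ² = 2.25.
β̂_MAP = 119 / (61 + 2.25) = 119/63.25 ≈ 1.881.

β̂_MAP = 1.881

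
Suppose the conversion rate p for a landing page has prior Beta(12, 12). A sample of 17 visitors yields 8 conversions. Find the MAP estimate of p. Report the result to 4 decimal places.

Prior: Beta(12, 12).
Data: 8 successes in 17 trials. The binomial likelihood contributes p^8(1−p)^9, so the posterior is Beta(12+8, 12+9) = Beta(20, 21).
For Beta(a, b) with a, b > 1 the mode is (a−1)/(a+b−2) = 19/39 ≈ 0.4872.

p̂_MAP = 0.4872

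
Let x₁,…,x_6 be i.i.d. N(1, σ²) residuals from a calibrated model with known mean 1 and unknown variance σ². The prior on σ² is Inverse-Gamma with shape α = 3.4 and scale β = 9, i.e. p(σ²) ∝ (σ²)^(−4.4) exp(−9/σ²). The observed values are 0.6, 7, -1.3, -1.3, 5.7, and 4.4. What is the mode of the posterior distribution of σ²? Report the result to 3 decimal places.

Sum of squared deviations about the known mean: SS = (0.6−1)² + (7−1)² + (-1.3−1)² + (-1.3−1)² + (5.7−1)² + (4.4−1)² = 80.39.
The Normal likelihood contributes (σ²)^(−n/2) exp(−SS/(2σ²)), so the posterior is Inverse-Gamma(α + n/2, β + SS/2) = Inverse-Gamma(6.4, 49.195).
The mode of Inverse-Gamma(a, b) is b/(a+1) = 49.195/7.4 ≈ 6.648.

σ̂²_MAP = 6.648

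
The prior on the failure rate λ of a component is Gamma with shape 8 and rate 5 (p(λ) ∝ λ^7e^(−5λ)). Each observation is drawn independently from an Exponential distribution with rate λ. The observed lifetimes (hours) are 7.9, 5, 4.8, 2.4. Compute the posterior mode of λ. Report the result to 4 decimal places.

λ̂_MAP = 0.4382

The Exponential(rate=λ) likelihood is ∝ λ^n e^(−λΣtᵢ). Here n = 4 and Σtᵢ = 7.9 + 5 + 4.8 + 2.4 = 20.1.
Posterior ∝ λ^7e^(−5λ) · λ^4e^(−20.1λ) = λ^11e^(−25.1λ), i.e. Gamma(12, 25.1).
Mode = (a−1)/b = 11/25.1 ≈ 0.4382.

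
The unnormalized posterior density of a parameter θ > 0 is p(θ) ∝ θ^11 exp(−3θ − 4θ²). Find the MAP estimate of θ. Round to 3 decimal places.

ℓ'(θ) = 11/θ − 3 − 8θ. Setting this to zero and multiplying by θ: 8θ² + 3θ − 11 = 0.
θ = (−3 + √(3² + 4·8·11)) / (2·8) = (−3 + √361) / 16 = (−3 + 19)/16 = 1.
ℓ''(θ) = −11/θ² − 8 < 0, confirming a maximum.

θ̂_MAP = 1.000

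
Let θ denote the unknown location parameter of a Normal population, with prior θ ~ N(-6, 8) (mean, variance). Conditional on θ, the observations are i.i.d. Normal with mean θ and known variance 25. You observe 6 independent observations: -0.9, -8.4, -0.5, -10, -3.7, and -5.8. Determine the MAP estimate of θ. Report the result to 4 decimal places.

n = 6; x̄ = ((-0.9) + (-8.4) + (-0.5) + (-10) + (-3.7) + (-5.8))/6 = -29.3/6 = -293/60 ≈ -4.8833.
For a Normal prior and Normal likelihood with known variance, the posterior is Normal; its mode equals its mean, the precision-weighted average.
Prior precision 1/σ₀² = 1/8 = 0.125; data precision n/σ² = 6/25 = 0.24.
θ̂ = (0.125·(-6) + 0.24·(-293/60)) / (0.125 + 0.24) = (-1.922)/0.365 = -1922/365 ≈ -5.2658.

θ̂_MAP = -5.2658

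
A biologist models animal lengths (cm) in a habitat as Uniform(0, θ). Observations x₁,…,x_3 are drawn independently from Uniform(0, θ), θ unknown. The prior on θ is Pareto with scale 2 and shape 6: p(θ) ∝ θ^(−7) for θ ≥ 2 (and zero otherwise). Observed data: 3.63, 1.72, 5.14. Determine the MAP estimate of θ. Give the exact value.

θ̂_MAP = 5.14

The Uniform(0, θ) likelihood is θ^(−n) for θ ≥ max(xᵢ), zero otherwise. Here max(xᵢ) = 5.14.
Posterior ∝ θ^(−7) · θ^(−3) = θ^(−10) on θ ≥ max(2, 5.14) = 5.14.
This density is strictly decreasing in θ, so the posterior mode lies at the lower boundary of the support.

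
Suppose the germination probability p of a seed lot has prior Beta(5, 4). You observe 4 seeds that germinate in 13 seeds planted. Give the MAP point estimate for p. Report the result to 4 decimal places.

Prior: Beta(5, 4).
Data: 4 successes in 13 trials. The binomial likelihood contributes p^4(1−p)^9, so the posterior is Beta(5+4, 4+9) = Beta(9, 13).
For Beta(a, b) with a, b > 1 the mode is (a−1)/(a+b−2) = 8/20 ≈ 0.4000.

p̂_MAP = 0.4000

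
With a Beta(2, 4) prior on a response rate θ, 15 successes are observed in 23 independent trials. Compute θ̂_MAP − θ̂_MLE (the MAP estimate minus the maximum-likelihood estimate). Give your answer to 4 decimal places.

MAP − MLE = -0.0596

Posterior is Beta(17, 12); MAP = (17−1)/(29−2) = 16/27 ≈ 0.59259.
MLE ignores the prior: θ̂_MLE = k/n = 15/23 ≈ 0.65217.
Difference = 16/27 − 15/23 = -37/621 ≈ -0.0596.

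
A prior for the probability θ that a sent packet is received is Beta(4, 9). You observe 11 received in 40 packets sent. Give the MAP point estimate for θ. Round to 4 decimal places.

Prior: Beta(4, 9).
Data: 11 successes in 40 trials. The binomial likelihood contributes θ^11(1−θ)^29, so the posterior is Beta(4+11, 9+29) = Beta(15, 38).
For Beta(a, b) with a, b > 1 the mode is (a−1)/(a+b−2) = 14/51 ≈ 0.2745.

θ̂_MAP = 0.2745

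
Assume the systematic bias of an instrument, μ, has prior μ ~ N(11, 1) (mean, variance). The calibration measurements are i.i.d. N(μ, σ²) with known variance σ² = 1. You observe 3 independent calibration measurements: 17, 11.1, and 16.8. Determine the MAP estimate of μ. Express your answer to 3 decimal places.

μ̂_MAP = 13.975

n = 3; x̄ = (17 + 11.1 + 16.8)/3 = 44.9/3 = 449/30 ≈ 14.9667.
For a Normal prior and Normal likelihood with known variance, the posterior is Normal; its mode equals its mean, the precision-weighted average.
Prior precision 1/σ₀² = 1/1 = 1; data precision n/σ² = 3/1 = 3.
μ̂ = (1·11 + 3·(449/30)) / (1 + 3) = 55.9/4 = 13.975.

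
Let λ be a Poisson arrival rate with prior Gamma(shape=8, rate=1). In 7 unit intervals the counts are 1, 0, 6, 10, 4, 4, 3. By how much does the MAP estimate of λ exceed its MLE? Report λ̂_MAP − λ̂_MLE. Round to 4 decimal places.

MAP − MLE = 0.3750

Σxᵢ = 28. Posterior is Gamma(36, 8); MAP = (36−1)/8 = 35/8 ≈ 4.37500.
MLE = x̄ = 28/7 ≈ 4.00000.
Difference = 35/8 − 28/7 = 3/8 ≈ 0.3750.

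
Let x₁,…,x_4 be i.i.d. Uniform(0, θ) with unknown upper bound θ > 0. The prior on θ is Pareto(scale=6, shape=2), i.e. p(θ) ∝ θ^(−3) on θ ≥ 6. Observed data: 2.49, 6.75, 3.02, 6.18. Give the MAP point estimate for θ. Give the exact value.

The Uniform(0, θ) likelihood is θ^(−n) for θ ≥ max(xᵢ), zero otherwise. Here max(xᵢ) = 6.75.
Posterior ∝ θ^(−3) · θ^(−4) = θ^(−7) on θ ≥ max(6, 6.75) = 6.75.
This density is strictly decreasing in θ, so the posterior mode lies at the lower boundary of the support.

θ̂_MAP = 6.75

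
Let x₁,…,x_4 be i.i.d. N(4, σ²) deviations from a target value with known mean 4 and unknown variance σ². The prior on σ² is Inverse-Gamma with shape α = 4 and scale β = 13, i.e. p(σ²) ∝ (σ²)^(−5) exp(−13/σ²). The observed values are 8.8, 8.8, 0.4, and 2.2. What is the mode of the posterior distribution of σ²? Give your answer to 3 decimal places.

σ̂²_MAP = 6.306

Sum of squared deviations about the known mean: SS = (8.8−4)² + (8.8−4)² + (0.4−4)² + (2.2−4)² = 62.28.
The Normal likelihood contributes (σ²)^(−n/2) exp(−SS/(2σ²)), so the posterior is Inverse-Gamma(α + n/2, β + SS/2) = Inverse-Gamma(6, 44.14).
The mode of Inverse-Gamma(a, b) is b/(a+1) = 44.14/7 ≈ 6.306.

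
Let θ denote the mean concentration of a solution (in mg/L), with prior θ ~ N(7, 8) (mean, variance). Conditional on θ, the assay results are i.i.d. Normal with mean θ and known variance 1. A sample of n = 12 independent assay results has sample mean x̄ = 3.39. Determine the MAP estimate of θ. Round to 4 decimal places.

n = 12, x̄ = 3.39.
For a Normal prior and Normal likelihood with known variance, the posterior is Normal; its mode equals its mean, the precision-weighted average.
Prior precision 1/σ₀² = 1/8 = 0.125; data precision n/σ² = 12/1 = 12.
θ̂ = (0.125·7 + 12·3.39) / (0.125 + 12) = 41.555/12.125 = 8311/2425 ≈ 3.4272.

θ̂_MAP = 3.4272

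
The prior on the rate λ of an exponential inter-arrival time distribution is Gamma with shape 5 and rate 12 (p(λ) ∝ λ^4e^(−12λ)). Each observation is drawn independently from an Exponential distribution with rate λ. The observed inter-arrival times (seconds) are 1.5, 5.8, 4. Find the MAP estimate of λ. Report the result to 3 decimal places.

λ̂_MAP = 0.300

The Exponential(rate=λ) likelihood is ∝ λ^n e^(−λΣtᵢ). Here n = 3 and Σtᵢ = 1.5 + 5.8 + 4 = 11.3.
Posterior ∝ λ^4e^(−12λ) · λ^3e^(−11.3λ) = λ^7e^(−23.3λ), i.e. Gamma(8, 23.3).
Mode = (a−1)/b = 7/23.3 ≈ 0.300.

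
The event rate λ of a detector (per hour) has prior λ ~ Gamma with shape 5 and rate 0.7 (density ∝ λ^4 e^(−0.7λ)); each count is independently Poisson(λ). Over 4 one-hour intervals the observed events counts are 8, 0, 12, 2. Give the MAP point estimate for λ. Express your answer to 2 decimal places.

λ̂_MAP = 5.53

Σxᵢ = 8+0+12+2 = 22, with n = 4.
Posterior ∝ λ^4e^(−0.7λ) · λ^22e^(−4λ) = λ^26e^(−4.7λ), i.e. Gamma(shape=27, rate=4.7).
The mode of a Gamma(a, b) with a ≥ 1 (shape–rate) is (a−1)/b = 26/4.7 ≈ 5.53.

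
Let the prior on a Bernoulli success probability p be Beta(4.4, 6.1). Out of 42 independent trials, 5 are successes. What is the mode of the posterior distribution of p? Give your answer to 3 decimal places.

p̂_MAP = 0.166

Prior: Beta(4.4, 6.1).
Data: 5 successes in 42 trials. The binomial likelihood contributes p^5(1−p)^37, so the posterior is Beta(4.4+5, 6.1+37) = Beta(9.4, 43.1).
For Beta(a, b) with a, b > 1 the mode is (a−1)/(a+b−2) = 8.4/50.5 ≈ 0.166.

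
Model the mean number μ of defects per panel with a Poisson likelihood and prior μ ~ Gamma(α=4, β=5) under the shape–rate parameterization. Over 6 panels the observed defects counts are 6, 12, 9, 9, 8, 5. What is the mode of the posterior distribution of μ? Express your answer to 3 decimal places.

μ̂_MAP = 4.727

Σxᵢ = 6+12+9+9+8+5 = 49, with n = 6.
Posterior ∝ μ^3e^(−5μ) · μ^49e^(−6μ) = μ^52e^(−11μ), i.e. Gamma(shape=53, rate=11).
The mode of a Gamma(a, b) with a ≥ 1 (shape–rate) is (a−1)/b = 52/11 ≈ 4.727.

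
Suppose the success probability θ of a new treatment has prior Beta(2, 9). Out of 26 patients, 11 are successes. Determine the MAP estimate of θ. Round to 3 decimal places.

θ̂_MAP = 0.343

Prior: Beta(2, 9).
Data: 11 successes in 26 trials. The binomial likelihood contributes θ^11(1−θ)^15, so the posterior is Beta(2+11, 9+15) = Beta(13, 24).
For Beta(a, b) with a, b > 1 the mode is (a−1)/(a+b−2) = 12/35 ≈ 0.343.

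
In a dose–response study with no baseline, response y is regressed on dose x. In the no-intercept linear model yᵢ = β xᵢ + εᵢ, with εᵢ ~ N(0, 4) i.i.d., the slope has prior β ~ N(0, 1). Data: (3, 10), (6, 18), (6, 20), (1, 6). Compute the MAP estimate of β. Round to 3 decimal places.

log p(β | y) = −Σ(yᵢ − βxᵢ)²/(2·4) − β²/(2·1) + const.
Setting the derivative to zero: Σxᵢ(yᵢ − βxᵢ)/4 − β/1 = 0, so β = Σxᵢyᵢ / (Σxᵢ² + σ²/τ²).
Σxᵢyᵢ = 3·10 + 6·18 + 6·20 + 1·6 = 264; Σxᵢ² = 82; σ²/τ² = 4.
β̂_MAP = 264 / (82 + 4) = 264/86 ≈ 3.070.

β̂_MAP = 3.070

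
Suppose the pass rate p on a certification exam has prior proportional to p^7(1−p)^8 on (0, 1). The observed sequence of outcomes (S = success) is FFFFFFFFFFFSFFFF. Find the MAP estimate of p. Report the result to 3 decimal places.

The prior density ∝ p^7(1−p)^8 is the kernel of Beta(8, 9).
Data: 1 success in 16 trials (from the sequence). The binomial likelihood contributes p(1−p)^15, so the posterior is Beta(8+1, 9+15) = Beta(9, 24).
For Beta(a, b) with a, b > 1 the mode is (a−1)/(a+b−2) = 8/31 ≈ 0.258.

p̂_MAP = 0.258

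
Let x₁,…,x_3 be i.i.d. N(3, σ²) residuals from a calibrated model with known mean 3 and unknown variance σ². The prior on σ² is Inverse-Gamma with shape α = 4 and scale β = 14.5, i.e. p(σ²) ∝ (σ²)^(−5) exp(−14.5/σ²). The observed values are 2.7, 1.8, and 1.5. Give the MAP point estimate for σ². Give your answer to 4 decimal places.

σ̂²_MAP = 2.5215

Sum of squared deviations about the known mean: SS = (2.7−3)² + (1.8−3)² + (1.5−3)² = 3.78.
The Normal likelihood contributes (σ²)^(−n/2) exp(−SS/(2σ²)), so the posterior is Inverse-Gamma(α + n/2, β + SS/2) = Inverse-Gamma(5.5, 16.39).
The mode of Inverse-Gamma(a, b) is b/(a+1) = 16.39/6.5 ≈ 2.5215.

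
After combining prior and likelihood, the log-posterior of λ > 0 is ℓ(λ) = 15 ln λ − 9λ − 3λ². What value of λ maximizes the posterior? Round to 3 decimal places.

λ̂_MAP = 1.000

ℓ'(λ) = 15/λ − 9 − 6λ. Setting this to zero and multiplying by λ: 6λ² + 9λ − 15 = 0.
λ = (−9 + √(9² + 4·6·15)) / (2·6) = (−9 + √441) / 12 = (−9 + 21)/12 = 1.
ℓ''(λ) = −15/λ² − 6 < 0, confirming a maximum.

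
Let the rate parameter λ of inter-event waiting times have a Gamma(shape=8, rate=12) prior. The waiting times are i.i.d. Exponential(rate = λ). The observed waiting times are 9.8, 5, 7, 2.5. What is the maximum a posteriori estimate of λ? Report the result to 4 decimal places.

The Exponential(rate=λ) likelihood is ∝ λ^n e^(−λΣtᵢ). Here n = 4 and Σtᵢ = 9.8 + 5 + 7 + 2.5 = 24.3.
Posterior ∝ λ^7e^(−12λ) · λ^4e^(−24.3λ) = λ^11e^(−36.3λ), i.e. Gamma(12, 36.3).
Mode = (a−1)/b = 11/36.3 ≈ 0.3030.

λ̂_MAP = 0.3030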